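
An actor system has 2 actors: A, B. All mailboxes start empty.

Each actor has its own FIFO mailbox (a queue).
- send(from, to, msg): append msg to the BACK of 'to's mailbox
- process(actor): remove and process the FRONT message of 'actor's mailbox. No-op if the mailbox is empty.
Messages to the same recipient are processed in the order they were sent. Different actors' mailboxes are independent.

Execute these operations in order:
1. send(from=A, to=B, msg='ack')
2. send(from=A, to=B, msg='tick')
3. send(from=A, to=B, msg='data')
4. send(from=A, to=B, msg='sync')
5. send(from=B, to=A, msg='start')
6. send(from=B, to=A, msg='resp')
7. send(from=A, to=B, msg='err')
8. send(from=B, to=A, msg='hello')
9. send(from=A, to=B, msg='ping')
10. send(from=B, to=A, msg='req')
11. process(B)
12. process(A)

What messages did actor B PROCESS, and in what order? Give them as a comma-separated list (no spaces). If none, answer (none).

Answer: ack

Derivation:
After 1 (send(from=A, to=B, msg='ack')): A:[] B:[ack]
After 2 (send(from=A, to=B, msg='tick')): A:[] B:[ack,tick]
After 3 (send(from=A, to=B, msg='data')): A:[] B:[ack,tick,data]
After 4 (send(from=A, to=B, msg='sync')): A:[] B:[ack,tick,data,sync]
After 5 (send(from=B, to=A, msg='start')): A:[start] B:[ack,tick,data,sync]
After 6 (send(from=B, to=A, msg='resp')): A:[start,resp] B:[ack,tick,data,sync]
After 7 (send(from=A, to=B, msg='err')): A:[start,resp] B:[ack,tick,data,sync,err]
After 8 (send(from=B, to=A, msg='hello')): A:[start,resp,hello] B:[ack,tick,data,sync,err]
After 9 (send(from=A, to=B, msg='ping')): A:[start,resp,hello] B:[ack,tick,data,sync,err,ping]
After 10 (send(from=B, to=A, msg='req')): A:[start,resp,hello,req] B:[ack,tick,data,sync,err,ping]
After 11 (process(B)): A:[start,resp,hello,req] B:[tick,data,sync,err,ping]
After 12 (process(A)): A:[resp,hello,req] B:[tick,data,sync,err,ping]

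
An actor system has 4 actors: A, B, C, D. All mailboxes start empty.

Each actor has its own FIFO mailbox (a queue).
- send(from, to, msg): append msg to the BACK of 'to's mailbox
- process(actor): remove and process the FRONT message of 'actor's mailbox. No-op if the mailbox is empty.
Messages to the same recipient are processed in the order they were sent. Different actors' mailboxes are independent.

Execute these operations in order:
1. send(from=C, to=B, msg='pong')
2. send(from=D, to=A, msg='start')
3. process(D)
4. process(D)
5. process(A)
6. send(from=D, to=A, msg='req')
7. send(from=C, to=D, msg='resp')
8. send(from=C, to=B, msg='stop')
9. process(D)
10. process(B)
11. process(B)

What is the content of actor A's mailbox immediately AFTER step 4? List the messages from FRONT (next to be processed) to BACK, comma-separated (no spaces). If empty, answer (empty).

After 1 (send(from=C, to=B, msg='pong')): A:[] B:[pong] C:[] D:[]
After 2 (send(from=D, to=A, msg='start')): A:[start] B:[pong] C:[] D:[]
After 3 (process(D)): A:[start] B:[pong] C:[] D:[]
After 4 (process(D)): A:[start] B:[pong] C:[] D:[]

start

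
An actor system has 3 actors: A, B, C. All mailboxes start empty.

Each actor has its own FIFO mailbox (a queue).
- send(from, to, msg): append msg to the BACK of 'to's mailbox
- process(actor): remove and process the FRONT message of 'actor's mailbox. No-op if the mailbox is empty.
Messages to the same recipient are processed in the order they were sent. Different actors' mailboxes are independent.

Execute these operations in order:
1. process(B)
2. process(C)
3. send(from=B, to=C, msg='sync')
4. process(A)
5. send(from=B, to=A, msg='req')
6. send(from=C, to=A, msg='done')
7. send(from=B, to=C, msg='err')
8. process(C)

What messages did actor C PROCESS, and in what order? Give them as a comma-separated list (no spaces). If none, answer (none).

After 1 (process(B)): A:[] B:[] C:[]
After 2 (process(C)): A:[] B:[] C:[]
After 3 (send(from=B, to=C, msg='sync')): A:[] B:[] C:[sync]
After 4 (process(A)): A:[] B:[] C:[sync]
After 5 (send(from=B, to=A, msg='req')): A:[req] B:[] C:[sync]
After 6 (send(from=C, to=A, msg='done')): A:[req,done] B:[] C:[sync]
After 7 (send(from=B, to=C, msg='err')): A:[req,done] B:[] C:[sync,err]
After 8 (process(C)): A:[req,done] B:[] C:[err]

Answer: sync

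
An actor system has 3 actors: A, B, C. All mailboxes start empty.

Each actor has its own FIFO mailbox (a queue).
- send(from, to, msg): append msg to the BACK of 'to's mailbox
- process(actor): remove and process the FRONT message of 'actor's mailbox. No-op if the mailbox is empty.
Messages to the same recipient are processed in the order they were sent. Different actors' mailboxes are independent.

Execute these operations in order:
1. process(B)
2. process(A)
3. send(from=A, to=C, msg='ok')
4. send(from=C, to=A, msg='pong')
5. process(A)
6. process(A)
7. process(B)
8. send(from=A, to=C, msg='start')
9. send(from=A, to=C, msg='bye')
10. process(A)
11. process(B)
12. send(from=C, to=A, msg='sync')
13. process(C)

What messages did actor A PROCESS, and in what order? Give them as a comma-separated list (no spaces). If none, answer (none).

Answer: pong

Derivation:
After 1 (process(B)): A:[] B:[] C:[]
After 2 (process(A)): A:[] B:[] C:[]
After 3 (send(from=A, to=C, msg='ok')): A:[] B:[] C:[ok]
After 4 (send(from=C, to=A, msg='pong')): A:[pong] B:[] C:[ok]
After 5 (process(A)): A:[] B:[] C:[ok]
After 6 (process(A)): A:[] B:[] C:[ok]
After 7 (process(B)): A:[] B:[] C:[ok]
After 8 (send(from=A, to=C, msg='start')): A:[] B:[] C:[ok,start]
After 9 (send(from=A, to=C, msg='bye')): A:[] B:[] C:[ok,start,bye]
After 10 (process(A)): A:[] B:[] C:[ok,start,bye]
After 11 (process(B)): A:[] B:[] C:[ok,start,bye]
After 12 (send(from=C, to=A, msg='sync')): A:[sync] B:[] C:[ok,start,bye]
After 13 (process(C)): A:[sync] B:[] C:[start,bye]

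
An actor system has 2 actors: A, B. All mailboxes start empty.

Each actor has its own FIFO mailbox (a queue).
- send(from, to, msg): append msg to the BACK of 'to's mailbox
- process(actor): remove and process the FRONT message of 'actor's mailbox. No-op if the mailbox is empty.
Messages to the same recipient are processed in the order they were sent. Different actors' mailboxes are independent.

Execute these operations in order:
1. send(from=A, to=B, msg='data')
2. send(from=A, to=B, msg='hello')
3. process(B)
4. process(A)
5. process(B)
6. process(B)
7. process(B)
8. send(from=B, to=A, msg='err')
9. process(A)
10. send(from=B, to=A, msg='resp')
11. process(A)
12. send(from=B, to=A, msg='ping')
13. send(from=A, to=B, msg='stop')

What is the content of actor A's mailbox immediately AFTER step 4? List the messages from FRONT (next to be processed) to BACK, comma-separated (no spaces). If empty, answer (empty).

After 1 (send(from=A, to=B, msg='data')): A:[] B:[data]
After 2 (send(from=A, to=B, msg='hello')): A:[] B:[data,hello]
After 3 (process(B)): A:[] B:[hello]
After 4 (process(A)): A:[] B:[hello]

(empty)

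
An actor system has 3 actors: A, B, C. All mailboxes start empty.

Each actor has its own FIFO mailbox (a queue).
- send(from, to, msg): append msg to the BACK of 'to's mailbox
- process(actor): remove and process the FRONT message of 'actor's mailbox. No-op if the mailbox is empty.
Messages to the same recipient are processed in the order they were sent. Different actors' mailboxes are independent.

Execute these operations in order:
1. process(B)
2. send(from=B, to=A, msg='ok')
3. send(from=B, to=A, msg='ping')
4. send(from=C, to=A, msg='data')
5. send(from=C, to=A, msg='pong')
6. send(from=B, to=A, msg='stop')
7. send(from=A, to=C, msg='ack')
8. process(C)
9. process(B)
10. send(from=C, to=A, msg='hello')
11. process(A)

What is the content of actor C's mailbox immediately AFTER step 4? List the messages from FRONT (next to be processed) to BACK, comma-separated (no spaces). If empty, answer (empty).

After 1 (process(B)): A:[] B:[] C:[]
After 2 (send(from=B, to=A, msg='ok')): A:[ok] B:[] C:[]
After 3 (send(from=B, to=A, msg='ping')): A:[ok,ping] B:[] C:[]
After 4 (send(from=C, to=A, msg='data')): A:[ok,ping,data] B:[] C:[]

(empty)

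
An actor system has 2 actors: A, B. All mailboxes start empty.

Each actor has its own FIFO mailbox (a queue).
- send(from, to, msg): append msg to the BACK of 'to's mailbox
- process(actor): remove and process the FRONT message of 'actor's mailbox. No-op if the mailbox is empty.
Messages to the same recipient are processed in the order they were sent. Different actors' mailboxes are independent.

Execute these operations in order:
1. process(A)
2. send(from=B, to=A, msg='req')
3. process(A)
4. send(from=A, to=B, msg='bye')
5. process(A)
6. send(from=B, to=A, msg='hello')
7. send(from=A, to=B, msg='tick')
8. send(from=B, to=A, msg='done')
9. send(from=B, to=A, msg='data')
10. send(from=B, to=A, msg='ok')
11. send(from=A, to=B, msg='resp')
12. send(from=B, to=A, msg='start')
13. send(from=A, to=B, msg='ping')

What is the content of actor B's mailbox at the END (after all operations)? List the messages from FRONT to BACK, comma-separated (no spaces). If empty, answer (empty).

After 1 (process(A)): A:[] B:[]
After 2 (send(from=B, to=A, msg='req')): A:[req] B:[]
After 3 (process(A)): A:[] B:[]
After 4 (send(from=A, to=B, msg='bye')): A:[] B:[bye]
After 5 (process(A)): A:[] B:[bye]
After 6 (send(from=B, to=A, msg='hello')): A:[hello] B:[bye]
After 7 (send(from=A, to=B, msg='tick')): A:[hello] B:[bye,tick]
After 8 (send(from=B, to=A, msg='done')): A:[hello,done] B:[bye,tick]
After 9 (send(from=B, to=A, msg='data')): A:[hello,done,data] B:[bye,tick]
After 10 (send(from=B, to=A, msg='ok')): A:[hello,done,data,ok] B:[bye,tick]
After 11 (send(from=A, to=B, msg='resp')): A:[hello,done,data,ok] B:[bye,tick,resp]
After 12 (send(from=B, to=A, msg='start')): A:[hello,done,data,ok,start] B:[bye,tick,resp]
After 13 (send(from=A, to=B, msg='ping')): A:[hello,done,data,ok,start] B:[bye,tick,resp,ping]

Answer: bye,tick,resp,ping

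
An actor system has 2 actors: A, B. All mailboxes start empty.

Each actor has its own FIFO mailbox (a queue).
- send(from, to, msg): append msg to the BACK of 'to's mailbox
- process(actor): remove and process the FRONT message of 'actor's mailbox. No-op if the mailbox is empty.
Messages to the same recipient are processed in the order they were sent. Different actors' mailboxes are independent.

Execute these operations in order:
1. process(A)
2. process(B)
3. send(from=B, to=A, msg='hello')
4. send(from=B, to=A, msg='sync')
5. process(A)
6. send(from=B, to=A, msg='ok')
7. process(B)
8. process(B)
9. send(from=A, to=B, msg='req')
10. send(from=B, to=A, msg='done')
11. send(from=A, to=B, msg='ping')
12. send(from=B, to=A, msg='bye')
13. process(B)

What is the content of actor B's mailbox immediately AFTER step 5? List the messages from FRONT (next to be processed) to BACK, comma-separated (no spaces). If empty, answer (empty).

After 1 (process(A)): A:[] B:[]
After 2 (process(B)): A:[] B:[]
After 3 (send(from=B, to=A, msg='hello')): A:[hello] B:[]
After 4 (send(from=B, to=A, msg='sync')): A:[hello,sync] B:[]
After 5 (process(A)): A:[sync] B:[]

(empty)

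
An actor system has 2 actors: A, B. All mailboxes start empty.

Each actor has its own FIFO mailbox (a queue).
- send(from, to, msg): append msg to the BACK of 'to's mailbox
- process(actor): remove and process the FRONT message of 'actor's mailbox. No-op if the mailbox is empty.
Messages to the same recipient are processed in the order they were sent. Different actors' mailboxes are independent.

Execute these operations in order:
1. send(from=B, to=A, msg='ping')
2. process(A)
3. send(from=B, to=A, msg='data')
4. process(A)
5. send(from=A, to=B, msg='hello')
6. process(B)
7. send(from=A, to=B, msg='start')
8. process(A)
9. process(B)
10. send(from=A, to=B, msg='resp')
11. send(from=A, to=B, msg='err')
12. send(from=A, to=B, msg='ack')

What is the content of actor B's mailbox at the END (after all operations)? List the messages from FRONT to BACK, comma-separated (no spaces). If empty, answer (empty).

After 1 (send(from=B, to=A, msg='ping')): A:[ping] B:[]
After 2 (process(A)): A:[] B:[]
After 3 (send(from=B, to=A, msg='data')): A:[data] B:[]
After 4 (process(A)): A:[] B:[]
After 5 (send(from=A, to=B, msg='hello')): A:[] B:[hello]
After 6 (process(B)): A:[] B:[]
After 7 (send(from=A, to=B, msg='start')): A:[] B:[start]
After 8 (process(A)): A:[] B:[start]
After 9 (process(B)): A:[] B:[]
After 10 (send(from=A, to=B, msg='resp')): A:[] B:[resp]
After 11 (send(from=A, to=B, msg='err')): A:[] B:[resp,err]
After 12 (send(from=A, to=B, msg='ack')): A:[] B:[resp,err,ack]

Answer: resp,err,ack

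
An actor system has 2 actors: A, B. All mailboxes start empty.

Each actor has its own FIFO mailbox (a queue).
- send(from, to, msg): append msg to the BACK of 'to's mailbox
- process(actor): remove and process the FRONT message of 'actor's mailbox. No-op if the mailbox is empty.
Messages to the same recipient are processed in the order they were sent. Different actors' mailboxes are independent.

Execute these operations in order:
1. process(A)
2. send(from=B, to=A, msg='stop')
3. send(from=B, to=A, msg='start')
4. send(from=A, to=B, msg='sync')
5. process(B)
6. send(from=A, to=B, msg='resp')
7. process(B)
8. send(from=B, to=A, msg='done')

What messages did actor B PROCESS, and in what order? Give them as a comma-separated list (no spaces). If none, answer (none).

After 1 (process(A)): A:[] B:[]
After 2 (send(from=B, to=A, msg='stop')): A:[stop] B:[]
After 3 (send(from=B, to=A, msg='start')): A:[stop,start] B:[]
After 4 (send(from=A, to=B, msg='sync')): A:[stop,start] B:[sync]
After 5 (process(B)): A:[stop,start] B:[]
After 6 (send(from=A, to=B, msg='resp')): A:[stop,start] B:[resp]
After 7 (process(B)): A:[stop,start] B:[]
After 8 (send(from=B, to=A, msg='done')): A:[stop,start,done] B:[]

Answer: sync,resp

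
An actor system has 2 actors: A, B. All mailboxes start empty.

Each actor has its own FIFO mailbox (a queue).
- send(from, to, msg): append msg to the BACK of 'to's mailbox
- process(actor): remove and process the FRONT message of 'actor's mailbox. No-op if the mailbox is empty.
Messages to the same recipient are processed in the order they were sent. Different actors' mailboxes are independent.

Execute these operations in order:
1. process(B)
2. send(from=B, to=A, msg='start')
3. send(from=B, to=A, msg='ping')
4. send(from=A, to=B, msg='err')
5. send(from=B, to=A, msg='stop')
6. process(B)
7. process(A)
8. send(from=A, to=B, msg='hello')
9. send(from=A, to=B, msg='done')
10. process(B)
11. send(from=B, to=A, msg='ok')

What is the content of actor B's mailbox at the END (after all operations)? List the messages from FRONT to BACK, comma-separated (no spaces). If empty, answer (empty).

Answer: done

Derivation:
After 1 (process(B)): A:[] B:[]
After 2 (send(from=B, to=A, msg='start')): A:[start] B:[]
After 3 (send(from=B, to=A, msg='ping')): A:[start,ping] B:[]
After 4 (send(from=A, to=B, msg='err')): A:[start,ping] B:[err]
After 5 (send(from=B, to=A, msg='stop')): A:[start,ping,stop] B:[err]
After 6 (process(B)): A:[start,ping,stop] B:[]
After 7 (process(A)): A:[ping,stop] B:[]
After 8 (send(from=A, to=B, msg='hello')): A:[ping,stop] B:[hello]
After 9 (send(from=A, to=B, msg='done')): A:[ping,stop] B:[hello,done]
After 10 (process(B)): A:[ping,stop] B:[done]
After 11 (send(from=B, to=A, msg='ok')): A:[ping,stop,ok] B:[done]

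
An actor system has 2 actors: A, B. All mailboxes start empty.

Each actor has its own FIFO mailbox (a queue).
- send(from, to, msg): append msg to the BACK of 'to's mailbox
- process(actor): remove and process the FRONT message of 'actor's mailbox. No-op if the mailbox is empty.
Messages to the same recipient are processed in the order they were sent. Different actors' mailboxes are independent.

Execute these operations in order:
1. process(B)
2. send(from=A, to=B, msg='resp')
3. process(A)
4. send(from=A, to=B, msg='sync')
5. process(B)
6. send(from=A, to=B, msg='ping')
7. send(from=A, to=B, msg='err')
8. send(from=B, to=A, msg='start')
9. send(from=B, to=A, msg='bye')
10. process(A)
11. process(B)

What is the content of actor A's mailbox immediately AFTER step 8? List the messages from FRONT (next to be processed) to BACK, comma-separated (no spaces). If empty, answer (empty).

After 1 (process(B)): A:[] B:[]
After 2 (send(from=A, to=B, msg='resp')): A:[] B:[resp]
After 3 (process(A)): A:[] B:[resp]
After 4 (send(from=A, to=B, msg='sync')): A:[] B:[resp,sync]
After 5 (process(B)): A:[] B:[sync]
After 6 (send(from=A, to=B, msg='ping')): A:[] B:[sync,ping]
After 7 (send(from=A, to=B, msg='err')): A:[] B:[sync,ping,err]
After 8 (send(from=B, to=A, msg='start')): A:[start] B:[sync,ping,err]

start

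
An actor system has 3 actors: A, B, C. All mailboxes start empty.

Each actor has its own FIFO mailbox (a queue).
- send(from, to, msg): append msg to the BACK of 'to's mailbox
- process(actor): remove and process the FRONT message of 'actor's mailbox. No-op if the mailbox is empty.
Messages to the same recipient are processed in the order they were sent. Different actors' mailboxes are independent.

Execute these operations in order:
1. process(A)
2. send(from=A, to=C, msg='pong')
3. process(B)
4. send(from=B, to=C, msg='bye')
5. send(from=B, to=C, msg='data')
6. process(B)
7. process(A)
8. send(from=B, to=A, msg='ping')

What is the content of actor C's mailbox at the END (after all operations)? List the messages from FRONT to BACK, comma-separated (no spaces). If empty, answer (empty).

Answer: pong,bye,data

Derivation:
After 1 (process(A)): A:[] B:[] C:[]
After 2 (send(from=A, to=C, msg='pong')): A:[] B:[] C:[pong]
After 3 (process(B)): A:[] B:[] C:[pong]
After 4 (send(from=B, to=C, msg='bye')): A:[] B:[] C:[pong,bye]
After 5 (send(from=B, to=C, msg='data')): A:[] B:[] C:[pong,bye,data]
After 6 (process(B)): A:[] B:[] C:[pong,bye,data]
After 7 (process(A)): A:[] B:[] C:[pong,bye,data]
After 8 (send(from=B, to=A, msg='ping')): A:[ping] B:[] C:[pong,bye,data]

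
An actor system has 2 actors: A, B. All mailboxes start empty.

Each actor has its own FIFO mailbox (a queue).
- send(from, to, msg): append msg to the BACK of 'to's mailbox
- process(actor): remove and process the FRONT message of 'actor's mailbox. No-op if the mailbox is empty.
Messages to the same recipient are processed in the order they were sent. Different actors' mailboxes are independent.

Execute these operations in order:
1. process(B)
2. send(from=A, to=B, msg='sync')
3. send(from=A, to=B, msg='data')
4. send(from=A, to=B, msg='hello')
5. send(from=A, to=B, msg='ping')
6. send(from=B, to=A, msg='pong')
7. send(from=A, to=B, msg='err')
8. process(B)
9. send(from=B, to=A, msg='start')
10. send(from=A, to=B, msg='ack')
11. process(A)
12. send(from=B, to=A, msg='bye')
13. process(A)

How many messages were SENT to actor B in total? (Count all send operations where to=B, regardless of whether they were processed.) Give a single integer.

After 1 (process(B)): A:[] B:[]
After 2 (send(from=A, to=B, msg='sync')): A:[] B:[sync]
After 3 (send(from=A, to=B, msg='data')): A:[] B:[sync,data]
After 4 (send(from=A, to=B, msg='hello')): A:[] B:[sync,data,hello]
After 5 (send(from=A, to=B, msg='ping')): A:[] B:[sync,data,hello,ping]
After 6 (send(from=B, to=A, msg='pong')): A:[pong] B:[sync,data,hello,ping]
After 7 (send(from=A, to=B, msg='err')): A:[pong] B:[sync,data,hello,ping,err]
After 8 (process(B)): A:[pong] B:[data,hello,ping,err]
After 9 (send(from=B, to=A, msg='start')): A:[pong,start] B:[data,hello,ping,err]
After 10 (send(from=A, to=B, msg='ack')): A:[pong,start] B:[data,hello,ping,err,ack]
After 11 (process(A)): A:[start] B:[data,hello,ping,err,ack]
After 12 (send(from=B, to=A, msg='bye')): A:[start,bye] B:[data,hello,ping,err,ack]
After 13 (process(A)): A:[bye] B:[data,hello,ping,err,ack]

Answer: 6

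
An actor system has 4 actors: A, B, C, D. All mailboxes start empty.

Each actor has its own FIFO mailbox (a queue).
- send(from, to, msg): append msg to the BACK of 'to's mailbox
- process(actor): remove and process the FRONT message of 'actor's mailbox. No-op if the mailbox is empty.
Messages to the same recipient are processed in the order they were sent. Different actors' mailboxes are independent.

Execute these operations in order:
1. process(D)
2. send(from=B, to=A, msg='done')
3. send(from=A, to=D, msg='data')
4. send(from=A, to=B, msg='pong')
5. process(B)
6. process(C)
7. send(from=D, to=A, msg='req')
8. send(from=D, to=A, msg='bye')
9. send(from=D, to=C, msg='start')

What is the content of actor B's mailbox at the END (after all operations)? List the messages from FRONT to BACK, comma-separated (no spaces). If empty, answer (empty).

After 1 (process(D)): A:[] B:[] C:[] D:[]
After 2 (send(from=B, to=A, msg='done')): A:[done] B:[] C:[] D:[]
After 3 (send(from=A, to=D, msg='data')): A:[done] B:[] C:[] D:[data]
After 4 (send(from=A, to=B, msg='pong')): A:[done] B:[pong] C:[] D:[data]
After 5 (process(B)): A:[done] B:[] C:[] D:[data]
After 6 (process(C)): A:[done] B:[] C:[] D:[data]
After 7 (send(from=D, to=A, msg='req')): A:[done,req] B:[] C:[] D:[data]
After 8 (send(from=D, to=A, msg='bye')): A:[done,req,bye] B:[] C:[] D:[data]
After 9 (send(from=D, to=C, msg='start')): A:[done,req,bye] B:[] C:[start] D:[data]

Answer: (empty)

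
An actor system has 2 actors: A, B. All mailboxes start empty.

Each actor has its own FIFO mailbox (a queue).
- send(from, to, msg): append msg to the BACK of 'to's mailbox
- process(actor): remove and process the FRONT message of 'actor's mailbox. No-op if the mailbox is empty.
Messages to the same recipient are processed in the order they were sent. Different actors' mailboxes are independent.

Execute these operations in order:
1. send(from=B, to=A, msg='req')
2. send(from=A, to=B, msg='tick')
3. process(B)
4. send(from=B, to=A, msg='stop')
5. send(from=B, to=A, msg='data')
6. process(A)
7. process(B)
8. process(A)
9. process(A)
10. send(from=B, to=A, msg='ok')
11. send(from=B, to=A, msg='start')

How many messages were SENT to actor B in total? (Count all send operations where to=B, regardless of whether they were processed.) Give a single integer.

Answer: 1

Derivation:
After 1 (send(from=B, to=A, msg='req')): A:[req] B:[]
After 2 (send(from=A, to=B, msg='tick')): A:[req] B:[tick]
After 3 (process(B)): A:[req] B:[]
After 4 (send(from=B, to=A, msg='stop')): A:[req,stop] B:[]
After 5 (send(from=B, to=A, msg='data')): A:[req,stop,data] B:[]
After 6 (process(A)): A:[stop,data] B:[]
After 7 (process(B)): A:[stop,data] B:[]
After 8 (process(A)): A:[data] B:[]
After 9 (process(A)): A:[] B:[]
After 10 (send(from=B, to=A, msg='ok')): A:[ok] B:[]
After 11 (send(from=B, to=A, msg='start')): A:[ok,start] B:[]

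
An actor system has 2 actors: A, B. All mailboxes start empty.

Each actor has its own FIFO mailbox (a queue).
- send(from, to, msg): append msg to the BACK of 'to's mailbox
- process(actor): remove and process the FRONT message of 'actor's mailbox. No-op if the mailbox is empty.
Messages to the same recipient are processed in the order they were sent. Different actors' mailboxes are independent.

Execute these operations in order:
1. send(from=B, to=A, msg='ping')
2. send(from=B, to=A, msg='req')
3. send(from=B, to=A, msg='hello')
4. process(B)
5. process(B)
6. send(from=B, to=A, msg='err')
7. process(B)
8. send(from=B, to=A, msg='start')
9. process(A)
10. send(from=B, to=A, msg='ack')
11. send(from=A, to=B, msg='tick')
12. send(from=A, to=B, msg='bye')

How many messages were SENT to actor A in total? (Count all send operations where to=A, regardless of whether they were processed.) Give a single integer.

After 1 (send(from=B, to=A, msg='ping')): A:[ping] B:[]
After 2 (send(from=B, to=A, msg='req')): A:[ping,req] B:[]
After 3 (send(from=B, to=A, msg='hello')): A:[ping,req,hello] B:[]
After 4 (process(B)): A:[ping,req,hello] B:[]
After 5 (process(B)): A:[ping,req,hello] B:[]
After 6 (send(from=B, to=A, msg='err')): A:[ping,req,hello,err] B:[]
After 7 (process(B)): A:[ping,req,hello,err] B:[]
After 8 (send(from=B, to=A, msg='start')): A:[ping,req,hello,err,start] B:[]
After 9 (process(A)): A:[req,hello,err,start] B:[]
After 10 (send(from=B, to=A, msg='ack')): A:[req,hello,err,start,ack] B:[]
After 11 (send(from=A, to=B, msg='tick')): A:[req,hello,err,start,ack] B:[tick]
After 12 (send(from=A, to=B, msg='bye')): A:[req,hello,err,start,ack] B:[tick,bye]

Answer: 6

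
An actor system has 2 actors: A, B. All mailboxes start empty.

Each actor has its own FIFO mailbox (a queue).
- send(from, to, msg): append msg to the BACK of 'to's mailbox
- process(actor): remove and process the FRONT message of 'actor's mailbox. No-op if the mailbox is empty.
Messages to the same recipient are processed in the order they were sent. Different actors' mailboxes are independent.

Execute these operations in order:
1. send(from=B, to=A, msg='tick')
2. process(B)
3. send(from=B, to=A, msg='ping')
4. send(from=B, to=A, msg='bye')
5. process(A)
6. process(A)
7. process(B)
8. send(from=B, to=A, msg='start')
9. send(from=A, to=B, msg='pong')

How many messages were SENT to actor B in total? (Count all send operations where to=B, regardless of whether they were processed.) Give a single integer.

Answer: 1

Derivation:
After 1 (send(from=B, to=A, msg='tick')): A:[tick] B:[]
After 2 (process(B)): A:[tick] B:[]
After 3 (send(from=B, to=A, msg='ping')): A:[tick,ping] B:[]
After 4 (send(from=B, to=A, msg='bye')): A:[tick,ping,bye] B:[]
After 5 (process(A)): A:[ping,bye] B:[]
After 6 (process(A)): A:[bye] B:[]
After 7 (process(B)): A:[bye] B:[]
After 8 (send(from=B, to=A, msg='start')): A:[bye,start] B:[]
After 9 (send(from=A, to=B, msg='pong')): A:[bye,start] B:[pong]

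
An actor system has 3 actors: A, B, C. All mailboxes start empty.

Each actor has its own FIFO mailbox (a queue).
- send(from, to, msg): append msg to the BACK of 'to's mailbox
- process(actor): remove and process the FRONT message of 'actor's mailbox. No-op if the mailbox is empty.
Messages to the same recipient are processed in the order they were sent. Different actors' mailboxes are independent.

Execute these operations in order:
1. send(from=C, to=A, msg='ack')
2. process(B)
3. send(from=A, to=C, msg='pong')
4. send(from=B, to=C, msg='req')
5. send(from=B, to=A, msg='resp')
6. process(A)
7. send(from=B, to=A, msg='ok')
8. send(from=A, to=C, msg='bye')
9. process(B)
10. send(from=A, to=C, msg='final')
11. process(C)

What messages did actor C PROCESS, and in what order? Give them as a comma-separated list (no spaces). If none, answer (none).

Answer: pong

Derivation:
After 1 (send(from=C, to=A, msg='ack')): A:[ack] B:[] C:[]
After 2 (process(B)): A:[ack] B:[] C:[]
After 3 (send(from=A, to=C, msg='pong')): A:[ack] B:[] C:[pong]
After 4 (send(from=B, to=C, msg='req')): A:[ack] B:[] C:[pong,req]
After 5 (send(from=B, to=A, msg='resp')): A:[ack,resp] B:[] C:[pong,req]
After 6 (process(A)): A:[resp] B:[] C:[pong,req]
After 7 (send(from=B, to=A, msg='ok')): A:[resp,ok] B:[] C:[pong,req]
After 8 (send(from=A, to=C, msg='bye')): A:[resp,ok] B:[] C:[pong,req,bye]
After 9 (process(B)): A:[resp,ok] B:[] C:[pong,req,bye]
After 10 (send(from=A, to=C, msg='final')): A:[resp,ok] B:[] C:[pong,req,bye,final]
After 11 (process(C)): A:[resp,ok] B:[] C:[req,bye,final]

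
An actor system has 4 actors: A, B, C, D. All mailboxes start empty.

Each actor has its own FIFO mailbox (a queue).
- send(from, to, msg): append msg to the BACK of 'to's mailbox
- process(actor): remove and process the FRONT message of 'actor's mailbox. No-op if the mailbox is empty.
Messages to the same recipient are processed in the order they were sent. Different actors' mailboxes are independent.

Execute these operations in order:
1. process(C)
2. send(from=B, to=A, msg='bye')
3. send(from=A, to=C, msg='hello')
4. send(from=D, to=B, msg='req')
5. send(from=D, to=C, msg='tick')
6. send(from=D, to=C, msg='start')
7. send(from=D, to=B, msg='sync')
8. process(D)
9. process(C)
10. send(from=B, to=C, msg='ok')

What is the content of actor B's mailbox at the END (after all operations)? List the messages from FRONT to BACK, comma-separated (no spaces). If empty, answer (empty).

Answer: req,sync

Derivation:
After 1 (process(C)): A:[] B:[] C:[] D:[]
After 2 (send(from=B, to=A, msg='bye')): A:[bye] B:[] C:[] D:[]
After 3 (send(from=A, to=C, msg='hello')): A:[bye] B:[] C:[hello] D:[]
After 4 (send(from=D, to=B, msg='req')): A:[bye] B:[req] C:[hello] D:[]
After 5 (send(from=D, to=C, msg='tick')): A:[bye] B:[req] C:[hello,tick] D:[]
After 6 (send(from=D, to=C, msg='start')): A:[bye] B:[req] C:[hello,tick,start] D:[]
After 7 (send(from=D, to=B, msg='sync')): A:[bye] B:[req,sync] C:[hello,tick,start] D:[]
After 8 (process(D)): A:[bye] B:[req,sync] C:[hello,tick,start] D:[]
After 9 (process(C)): A:[bye] B:[req,sync] C:[tick,start] D:[]
After 10 (send(from=B, to=C, msg='ok')): A:[bye] B:[req,sync] C:[tick,start,ok] D:[]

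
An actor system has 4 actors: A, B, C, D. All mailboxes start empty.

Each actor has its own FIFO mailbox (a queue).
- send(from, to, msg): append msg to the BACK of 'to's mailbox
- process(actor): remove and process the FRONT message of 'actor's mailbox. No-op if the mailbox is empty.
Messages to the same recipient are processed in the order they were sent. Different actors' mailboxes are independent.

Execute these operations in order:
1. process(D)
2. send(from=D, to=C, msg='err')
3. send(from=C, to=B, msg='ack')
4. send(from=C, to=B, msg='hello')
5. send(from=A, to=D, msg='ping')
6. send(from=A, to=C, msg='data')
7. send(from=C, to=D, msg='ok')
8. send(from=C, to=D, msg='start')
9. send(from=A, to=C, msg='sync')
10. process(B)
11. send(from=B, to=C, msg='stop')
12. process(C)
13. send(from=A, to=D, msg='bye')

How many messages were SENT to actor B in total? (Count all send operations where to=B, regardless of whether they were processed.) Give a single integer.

Answer: 2

Derivation:
After 1 (process(D)): A:[] B:[] C:[] D:[]
After 2 (send(from=D, to=C, msg='err')): A:[] B:[] C:[err] D:[]
After 3 (send(from=C, to=B, msg='ack')): A:[] B:[ack] C:[err] D:[]
After 4 (send(from=C, to=B, msg='hello')): A:[] B:[ack,hello] C:[err] D:[]
After 5 (send(from=A, to=D, msg='ping')): A:[] B:[ack,hello] C:[err] D:[ping]
After 6 (send(from=A, to=C, msg='data')): A:[] B:[ack,hello] C:[err,data] D:[ping]
After 7 (send(from=C, to=D, msg='ok')): A:[] B:[ack,hello] C:[err,data] D:[ping,ok]
After 8 (send(from=C, to=D, msg='start')): A:[] B:[ack,hello] C:[err,data] D:[ping,ok,start]
After 9 (send(from=A, to=C, msg='sync')): A:[] B:[ack,hello] C:[err,data,sync] D:[ping,ok,start]
After 10 (process(B)): A:[] B:[hello] C:[err,data,sync] D:[ping,ok,start]
After 11 (send(from=B, to=C, msg='stop')): A:[] B:[hello] C:[err,data,sync,stop] D:[ping,ok,start]
After 12 (process(C)): A:[] B:[hello] C:[data,sync,stop] D:[ping,ok,start]
After 13 (send(from=A, to=D, msg='bye')): A:[] B:[hello] C:[data,sync,stop] D:[ping,ok,start,bye]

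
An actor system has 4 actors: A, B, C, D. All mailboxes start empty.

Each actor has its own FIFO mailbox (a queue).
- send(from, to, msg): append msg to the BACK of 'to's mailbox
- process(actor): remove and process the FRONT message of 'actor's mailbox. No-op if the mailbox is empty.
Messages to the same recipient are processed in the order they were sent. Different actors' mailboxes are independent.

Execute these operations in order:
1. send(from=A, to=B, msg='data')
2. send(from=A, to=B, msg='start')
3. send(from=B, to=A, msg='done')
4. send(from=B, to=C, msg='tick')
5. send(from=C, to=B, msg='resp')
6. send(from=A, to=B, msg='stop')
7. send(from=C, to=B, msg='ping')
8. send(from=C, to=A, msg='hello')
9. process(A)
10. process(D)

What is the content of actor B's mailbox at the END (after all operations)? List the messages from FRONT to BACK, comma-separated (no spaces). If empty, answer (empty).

After 1 (send(from=A, to=B, msg='data')): A:[] B:[data] C:[] D:[]
After 2 (send(from=A, to=B, msg='start')): A:[] B:[data,start] C:[] D:[]
After 3 (send(from=B, to=A, msg='done')): A:[done] B:[data,start] C:[] D:[]
After 4 (send(from=B, to=C, msg='tick')): A:[done] B:[data,start] C:[tick] D:[]
After 5 (send(from=C, to=B, msg='resp')): A:[done] B:[data,start,resp] C:[tick] D:[]
After 6 (send(from=A, to=B, msg='stop')): A:[done] B:[data,start,resp,stop] C:[tick] D:[]
After 7 (send(from=C, to=B, msg='ping')): A:[done] B:[data,start,resp,stop,ping] C:[tick] D:[]
After 8 (send(from=C, to=A, msg='hello')): A:[done,hello] B:[data,start,resp,stop,ping] C:[tick] D:[]
After 9 (process(A)): A:[hello] B:[data,start,resp,stop,ping] C:[tick] D:[]
After 10 (process(D)): A:[hello] B:[data,start,resp,stop,ping] C:[tick] D:[]

Answer: data,start,resp,stop,ping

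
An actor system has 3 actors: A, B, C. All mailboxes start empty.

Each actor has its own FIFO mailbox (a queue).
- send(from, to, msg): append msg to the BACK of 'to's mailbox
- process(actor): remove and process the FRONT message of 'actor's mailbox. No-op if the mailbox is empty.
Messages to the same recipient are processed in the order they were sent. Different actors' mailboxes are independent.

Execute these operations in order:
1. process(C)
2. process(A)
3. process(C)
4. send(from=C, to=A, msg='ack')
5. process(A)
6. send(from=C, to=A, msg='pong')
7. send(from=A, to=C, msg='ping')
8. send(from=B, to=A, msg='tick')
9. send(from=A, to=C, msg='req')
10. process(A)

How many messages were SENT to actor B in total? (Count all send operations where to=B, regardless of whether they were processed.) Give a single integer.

After 1 (process(C)): A:[] B:[] C:[]
After 2 (process(A)): A:[] B:[] C:[]
After 3 (process(C)): A:[] B:[] C:[]
After 4 (send(from=C, to=A, msg='ack')): A:[ack] B:[] C:[]
After 5 (process(A)): A:[] B:[] C:[]
After 6 (send(from=C, to=A, msg='pong')): A:[pong] B:[] C:[]
After 7 (send(from=A, to=C, msg='ping')): A:[pong] B:[] C:[ping]
After 8 (send(from=B, to=A, msg='tick')): A:[pong,tick] B:[] C:[ping]
After 9 (send(from=A, to=C, msg='req')): A:[pong,tick] B:[] C:[ping,req]
After 10 (process(A)): A:[tick] B:[] C:[ping,req]

Answer: 0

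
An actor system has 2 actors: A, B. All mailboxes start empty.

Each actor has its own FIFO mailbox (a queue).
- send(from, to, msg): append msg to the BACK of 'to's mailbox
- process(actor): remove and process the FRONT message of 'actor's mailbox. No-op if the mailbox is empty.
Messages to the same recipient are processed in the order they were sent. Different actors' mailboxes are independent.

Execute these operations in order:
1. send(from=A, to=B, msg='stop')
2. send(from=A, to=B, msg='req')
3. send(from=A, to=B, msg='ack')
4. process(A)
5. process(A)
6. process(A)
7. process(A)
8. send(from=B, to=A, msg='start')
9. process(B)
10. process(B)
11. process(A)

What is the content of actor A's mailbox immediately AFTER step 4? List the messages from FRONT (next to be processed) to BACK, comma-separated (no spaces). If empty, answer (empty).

After 1 (send(from=A, to=B, msg='stop')): A:[] B:[stop]
After 2 (send(from=A, to=B, msg='req')): A:[] B:[stop,req]
After 3 (send(from=A, to=B, msg='ack')): A:[] B:[stop,req,ack]
After 4 (process(A)): A:[] B:[stop,req,ack]

(empty)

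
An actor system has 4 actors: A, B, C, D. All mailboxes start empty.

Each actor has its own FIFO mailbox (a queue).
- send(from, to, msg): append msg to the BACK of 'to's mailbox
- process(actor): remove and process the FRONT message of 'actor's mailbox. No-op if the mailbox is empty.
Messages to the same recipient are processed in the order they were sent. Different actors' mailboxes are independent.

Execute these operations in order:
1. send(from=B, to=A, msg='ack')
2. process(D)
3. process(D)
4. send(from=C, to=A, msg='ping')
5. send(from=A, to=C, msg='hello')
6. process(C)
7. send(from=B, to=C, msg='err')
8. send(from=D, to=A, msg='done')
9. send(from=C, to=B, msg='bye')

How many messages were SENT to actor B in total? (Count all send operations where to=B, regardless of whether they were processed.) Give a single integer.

After 1 (send(from=B, to=A, msg='ack')): A:[ack] B:[] C:[] D:[]
After 2 (process(D)): A:[ack] B:[] C:[] D:[]
After 3 (process(D)): A:[ack] B:[] C:[] D:[]
After 4 (send(from=C, to=A, msg='ping')): A:[ack,ping] B:[] C:[] D:[]
After 5 (send(from=A, to=C, msg='hello')): A:[ack,ping] B:[] C:[hello] D:[]
After 6 (process(C)): A:[ack,ping] B:[] C:[] D:[]
After 7 (send(from=B, to=C, msg='err')): A:[ack,ping] B:[] C:[err] D:[]
After 8 (send(from=D, to=A, msg='done')): A:[ack,ping,done] B:[] C:[err] D:[]
After 9 (send(from=C, to=B, msg='bye')): A:[ack,ping,done] B:[bye] C:[err] D:[]

Answer: 1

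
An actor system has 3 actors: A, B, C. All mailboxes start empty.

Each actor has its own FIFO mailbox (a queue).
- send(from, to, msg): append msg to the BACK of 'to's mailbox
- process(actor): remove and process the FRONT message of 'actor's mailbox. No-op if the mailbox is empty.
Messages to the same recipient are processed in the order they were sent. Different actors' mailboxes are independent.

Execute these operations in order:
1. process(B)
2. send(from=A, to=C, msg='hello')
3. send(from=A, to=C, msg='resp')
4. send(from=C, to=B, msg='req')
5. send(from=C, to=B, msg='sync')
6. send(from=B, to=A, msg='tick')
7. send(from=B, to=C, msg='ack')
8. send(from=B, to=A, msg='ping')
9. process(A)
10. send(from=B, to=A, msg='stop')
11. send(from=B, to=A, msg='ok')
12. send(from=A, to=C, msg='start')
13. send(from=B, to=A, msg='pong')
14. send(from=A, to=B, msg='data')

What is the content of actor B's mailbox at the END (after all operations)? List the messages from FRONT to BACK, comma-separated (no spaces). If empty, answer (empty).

Answer: req,sync,data

Derivation:
After 1 (process(B)): A:[] B:[] C:[]
After 2 (send(from=A, to=C, msg='hello')): A:[] B:[] C:[hello]
After 3 (send(from=A, to=C, msg='resp')): A:[] B:[] C:[hello,resp]
After 4 (send(from=C, to=B, msg='req')): A:[] B:[req] C:[hello,resp]
After 5 (send(from=C, to=B, msg='sync')): A:[] B:[req,sync] C:[hello,resp]
After 6 (send(from=B, to=A, msg='tick')): A:[tick] B:[req,sync] C:[hello,resp]
After 7 (send(from=B, to=C, msg='ack')): A:[tick] B:[req,sync] C:[hello,resp,ack]
After 8 (send(from=B, to=A, msg='ping')): A:[tick,ping] B:[req,sync] C:[hello,resp,ack]
After 9 (process(A)): A:[ping] B:[req,sync] C:[hello,resp,ack]
After 10 (send(from=B, to=A, msg='stop')): A:[ping,stop] B:[req,sync] C:[hello,resp,ack]
After 11 (send(from=B, to=A, msg='ok')): A:[ping,stop,ok] B:[req,sync] C:[hello,resp,ack]
After 12 (send(from=A, to=C, msg='start')): A:[ping,stop,ok] B:[req,sync] C:[hello,resp,ack,start]
After 13 (send(from=B, to=A, msg='pong')): A:[ping,stop,ok,pong] B:[req,sync] C:[hello,resp,ack,start]
After 14 (send(from=A, to=B, msg='data')): A:[ping,stop,ok,pong] B:[req,sync,data] C:[hello,resp,ack,start]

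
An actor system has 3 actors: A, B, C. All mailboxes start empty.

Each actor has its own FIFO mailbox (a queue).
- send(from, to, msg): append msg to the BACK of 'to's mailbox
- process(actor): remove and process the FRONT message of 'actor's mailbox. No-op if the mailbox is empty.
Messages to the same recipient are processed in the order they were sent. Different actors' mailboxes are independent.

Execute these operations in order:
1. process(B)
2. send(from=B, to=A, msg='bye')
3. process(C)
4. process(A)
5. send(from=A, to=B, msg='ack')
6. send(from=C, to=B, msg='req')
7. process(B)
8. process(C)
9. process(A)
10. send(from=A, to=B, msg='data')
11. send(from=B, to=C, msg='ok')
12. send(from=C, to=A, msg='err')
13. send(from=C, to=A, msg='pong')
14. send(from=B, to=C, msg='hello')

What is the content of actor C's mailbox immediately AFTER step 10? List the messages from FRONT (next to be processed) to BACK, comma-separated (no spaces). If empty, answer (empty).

After 1 (process(B)): A:[] B:[] C:[]
After 2 (send(from=B, to=A, msg='bye')): A:[bye] B:[] C:[]
After 3 (process(C)): A:[bye] B:[] C:[]
After 4 (process(A)): A:[] B:[] C:[]
After 5 (send(from=A, to=B, msg='ack')): A:[] B:[ack] C:[]
After 6 (send(from=C, to=B, msg='req')): A:[] B:[ack,req] C:[]
After 7 (process(B)): A:[] B:[req] C:[]
After 8 (process(C)): A:[] B:[req] C:[]
After 9 (process(A)): A:[] B:[req] C:[]
After 10 (send(from=A, to=B, msg='data')): A:[] B:[req,data] C:[]

(empty)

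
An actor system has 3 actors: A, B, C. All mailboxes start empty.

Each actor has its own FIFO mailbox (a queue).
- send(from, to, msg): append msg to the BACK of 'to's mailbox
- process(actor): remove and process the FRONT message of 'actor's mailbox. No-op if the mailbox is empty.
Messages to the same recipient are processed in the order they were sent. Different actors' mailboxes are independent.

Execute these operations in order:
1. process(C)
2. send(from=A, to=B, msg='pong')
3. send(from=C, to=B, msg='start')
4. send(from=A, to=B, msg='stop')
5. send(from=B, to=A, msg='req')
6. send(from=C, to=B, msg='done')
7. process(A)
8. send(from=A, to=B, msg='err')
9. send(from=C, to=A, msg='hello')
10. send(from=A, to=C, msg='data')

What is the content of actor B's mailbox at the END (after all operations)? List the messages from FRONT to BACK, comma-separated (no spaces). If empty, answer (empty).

Answer: pong,start,stop,done,err

Derivation:
After 1 (process(C)): A:[] B:[] C:[]
After 2 (send(from=A, to=B, msg='pong')): A:[] B:[pong] C:[]
After 3 (send(from=C, to=B, msg='start')): A:[] B:[pong,start] C:[]
After 4 (send(from=A, to=B, msg='stop')): A:[] B:[pong,start,stop] C:[]
After 5 (send(from=B, to=A, msg='req')): A:[req] B:[pong,start,stop] C:[]
After 6 (send(from=C, to=B, msg='done')): A:[req] B:[pong,start,stop,done] C:[]
After 7 (process(A)): A:[] B:[pong,start,stop,done] C:[]
After 8 (send(from=A, to=B, msg='err')): A:[] B:[pong,start,stop,done,err] C:[]
After 9 (send(from=C, to=A, msg='hello')): A:[hello] B:[pong,start,stop,done,err] C:[]
After 10 (send(from=A, to=C, msg='data')): A:[hello] B:[pong,start,stop,done,err] C:[data]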